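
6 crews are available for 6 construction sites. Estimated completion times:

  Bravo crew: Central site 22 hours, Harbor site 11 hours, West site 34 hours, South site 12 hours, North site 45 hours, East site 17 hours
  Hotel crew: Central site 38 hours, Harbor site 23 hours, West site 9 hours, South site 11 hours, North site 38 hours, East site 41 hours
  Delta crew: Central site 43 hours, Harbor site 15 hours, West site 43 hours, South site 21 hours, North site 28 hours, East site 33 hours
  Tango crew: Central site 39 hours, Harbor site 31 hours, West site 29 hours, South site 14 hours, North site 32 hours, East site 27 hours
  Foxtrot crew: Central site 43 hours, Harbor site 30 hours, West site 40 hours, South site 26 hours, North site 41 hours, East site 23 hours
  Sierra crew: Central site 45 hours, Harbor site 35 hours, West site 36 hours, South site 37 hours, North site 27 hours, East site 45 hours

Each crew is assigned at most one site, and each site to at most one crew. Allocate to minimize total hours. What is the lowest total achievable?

Treat this as an assignment problem: match each crew to one site.
Optimal: Bravo crew→Central site (22 hours), Hotel crew→West site (9 hours), Delta crew→Harbor site (15 hours), Tango crew→South site (14 hours), Foxtrot crew→East site (23 hours), Sierra crew→North site (27 hours) — total 22+9+15+14+23+27 = 110 hours.
Min-entry greedy (repeatedly take the single cheapest remaining cell) gives 127 hours, worse by 17.
Next-best assignment: Bravo crew→South site, Hotel crew→West site, Delta crew→Harbor site, Tango crew→Central site, Foxtrot crew→East site, Sierra crew→North site = 125 hours.
Every other assignment is strictly worse.

Min total: 110 hours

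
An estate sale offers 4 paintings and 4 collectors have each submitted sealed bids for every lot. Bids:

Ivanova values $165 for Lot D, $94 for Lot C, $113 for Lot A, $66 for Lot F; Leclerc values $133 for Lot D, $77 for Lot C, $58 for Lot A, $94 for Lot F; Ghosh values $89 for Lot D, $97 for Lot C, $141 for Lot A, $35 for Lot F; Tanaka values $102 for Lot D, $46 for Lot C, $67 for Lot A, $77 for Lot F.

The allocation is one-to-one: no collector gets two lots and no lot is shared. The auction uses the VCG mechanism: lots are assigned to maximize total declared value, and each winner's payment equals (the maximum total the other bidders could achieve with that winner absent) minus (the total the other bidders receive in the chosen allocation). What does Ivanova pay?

Ivanova pays $56.

Efficient allocation: Ivanova→Lot D ($165), Leclerc→Lot C ($77), Ghosh→Lot A ($141), Tanaka→Lot F ($77); total welfare W = $460.
Ivanova receives Lot D at value $165, so the others get W − 165 = $295.
Without Ivanova: best allocation of the remaining 3 bidders over all 4 lots is Leclerc→Lot D ($133), Ghosh→Lot A ($141), Tanaka→Lot F ($77), total $351.
VCG payment = (others' best without Ivanova) − (others' welfare with Ivanova) = 351 − 295 = $56.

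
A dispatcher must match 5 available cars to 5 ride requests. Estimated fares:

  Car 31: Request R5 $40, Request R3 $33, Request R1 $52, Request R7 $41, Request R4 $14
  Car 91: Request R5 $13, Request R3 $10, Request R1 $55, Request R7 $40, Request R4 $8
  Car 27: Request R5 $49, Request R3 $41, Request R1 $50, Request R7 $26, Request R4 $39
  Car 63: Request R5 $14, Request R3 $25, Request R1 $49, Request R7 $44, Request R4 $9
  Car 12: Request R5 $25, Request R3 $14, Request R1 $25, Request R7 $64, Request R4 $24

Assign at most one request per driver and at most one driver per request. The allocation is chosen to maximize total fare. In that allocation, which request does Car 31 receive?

Car 31 receives Request R5.

Optimal: Car 31→Request R5 ($40), Car 91→Request R1 ($55), Car 27→Request R4 ($39), Car 63→Request R3 ($25), Car 12→Request R7 ($64) — total 40+55+39+25+64 = $223.
Column-greedy (each request in turn goes to its best remaining driver) gives $210, worse by 13.
Next-best assignment: Car 31→Request R3, Car 91→Request R1, Car 27→Request R5, Car 63→Request R4, Car 12→Request R7 = $210.
Swapping Car 27↔Car 63 (Car 27→Request R3 $41, Car 63→Request R4 $9) loses 14.
Every other assignment is strictly worse.
Car 31's own top request is Request R1 ($52), but forcing Car 31→Request R1 and reassigning the rest optimally gives only $198 — worse by 25.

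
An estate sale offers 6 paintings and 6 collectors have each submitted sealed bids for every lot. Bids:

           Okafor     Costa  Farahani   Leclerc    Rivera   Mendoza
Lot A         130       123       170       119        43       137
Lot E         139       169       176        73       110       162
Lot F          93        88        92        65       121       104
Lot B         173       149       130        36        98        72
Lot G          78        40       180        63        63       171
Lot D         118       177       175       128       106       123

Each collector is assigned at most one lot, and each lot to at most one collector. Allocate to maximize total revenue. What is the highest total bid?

This is the linear assignment problem.
Optimal: Okafor→Lot B ($173), Costa→Lot D ($177), Farahani→Lot E ($176), Leclerc→Lot A ($119), Rivera→Lot F ($121), Mendoza→Lot G ($171) — total 173+177+176+119+121+171 = $937.
Column-greedy (each lot in turn goes to its best remaining collector) gives $932, worse by 5.

Maximum total: $937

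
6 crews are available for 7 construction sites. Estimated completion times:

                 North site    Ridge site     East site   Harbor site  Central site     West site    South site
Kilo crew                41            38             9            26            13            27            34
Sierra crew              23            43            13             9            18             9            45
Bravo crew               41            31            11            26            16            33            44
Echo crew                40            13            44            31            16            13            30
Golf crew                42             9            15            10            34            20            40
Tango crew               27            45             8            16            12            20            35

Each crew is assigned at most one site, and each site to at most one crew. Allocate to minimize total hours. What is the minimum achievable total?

Minimum total: 82 hours

Optimal: Kilo crew→Central site (13 hours), Sierra crew→Harbor site (9 hours), Bravo crew→East site (11 hours), Echo crew→West site (13 hours), Golf crew→Ridge site (9 hours), Tango crew→North site (27 hours) — total 13+9+11+13+9+27 = 82 hours.
Column-greedy (each site in turn goes to its cheapest remaining crew) gives 95 hours, worse by 13.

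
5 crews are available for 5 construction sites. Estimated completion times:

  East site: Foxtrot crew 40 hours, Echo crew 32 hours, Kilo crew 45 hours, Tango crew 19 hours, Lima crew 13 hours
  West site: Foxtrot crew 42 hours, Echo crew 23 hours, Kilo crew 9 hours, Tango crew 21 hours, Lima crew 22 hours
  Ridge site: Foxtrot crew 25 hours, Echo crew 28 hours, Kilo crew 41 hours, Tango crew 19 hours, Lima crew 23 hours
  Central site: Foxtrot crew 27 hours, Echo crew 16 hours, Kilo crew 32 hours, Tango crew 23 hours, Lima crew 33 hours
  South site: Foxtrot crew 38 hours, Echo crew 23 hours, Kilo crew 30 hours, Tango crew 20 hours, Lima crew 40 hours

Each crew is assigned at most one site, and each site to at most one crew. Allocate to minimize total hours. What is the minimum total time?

This is a one-to-one assignment (minimum-cost bipartite matching).
Optimal: Foxtrot crew→Ridge site (25 hours), Echo crew→Central site (16 hours), Kilo crew→West site (9 hours), Tango crew→South site (20 hours), Lima crew→East site (13 hours) — total 25+16+9+20+13 = 83 hours.
Row-greedy (each crew in turn takes its cheapest remaining site) gives 109 hours, worse by 26.
Swapping Kilo crew↔Echo crew (Kilo crew→Central site 32 hours, Echo crew→West site 23 hours) adds 30.

Minimum total: 83 hours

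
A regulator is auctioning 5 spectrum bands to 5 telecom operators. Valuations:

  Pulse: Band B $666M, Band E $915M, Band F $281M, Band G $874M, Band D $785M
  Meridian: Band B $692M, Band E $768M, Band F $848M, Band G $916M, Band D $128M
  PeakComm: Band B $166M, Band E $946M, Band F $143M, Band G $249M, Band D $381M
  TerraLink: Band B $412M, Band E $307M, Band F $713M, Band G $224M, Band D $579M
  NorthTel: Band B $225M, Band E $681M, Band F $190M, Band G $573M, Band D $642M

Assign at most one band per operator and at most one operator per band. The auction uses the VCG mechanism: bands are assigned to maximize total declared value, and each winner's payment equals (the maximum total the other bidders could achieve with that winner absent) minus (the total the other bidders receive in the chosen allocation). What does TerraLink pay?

Efficient allocation: Pulse→Band B ($666M), Meridian→Band G ($916M), PeakComm→Band E ($946M), TerraLink→Band F ($713M), NorthTel→Band D ($642M); total welfare W = $3883M.
TerraLink receives Band F at value $713M, so the others get W − 713 = $3170M.
Without TerraLink: best allocation of the remaining 4 bidders over all 5 bands is Pulse→Band G ($874M), Meridian→Band F ($848M), PeakComm→Band E ($946M), NorthTel→Band D ($642M), total $3310M.
VCG payment = (others' best without TerraLink) − (others' welfare with TerraLink) = 3310 − 3170 = $140M.

TerraLink pays $140M.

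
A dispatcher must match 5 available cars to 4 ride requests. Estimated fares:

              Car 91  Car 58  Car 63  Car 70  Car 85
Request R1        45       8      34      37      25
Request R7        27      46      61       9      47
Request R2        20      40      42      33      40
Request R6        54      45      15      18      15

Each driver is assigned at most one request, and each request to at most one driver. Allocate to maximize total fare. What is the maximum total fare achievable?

Optimal: Car 70→Request R1 ($37), Car 63→Request R7 ($61), Car 58→Request R2 ($40), Car 91→Request R6 ($54) — total 37+61+40+54 = $192.
Row-greedy (each driver in turn takes its best remaining request) gives $179, worse by 13.
No other one-to-one assignment exceeds $192.

Maximum total: $192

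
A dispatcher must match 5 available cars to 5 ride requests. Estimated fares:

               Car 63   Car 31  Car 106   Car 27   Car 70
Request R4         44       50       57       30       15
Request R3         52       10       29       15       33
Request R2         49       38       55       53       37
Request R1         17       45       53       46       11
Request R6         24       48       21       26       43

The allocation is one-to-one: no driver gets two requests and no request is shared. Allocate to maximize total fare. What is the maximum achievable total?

Optimal: Car 63→Request R3 ($52), Car 31→Request R4 ($50), Car 106→Request R1 ($53), Car 27→Request R2 ($53), Car 70→Request R6 ($43) — total 52+50+53+53+43 = $251.
Max-entry greedy (repeatedly take the single best remaining cell) gives $221, worse by 30.
Every other assignment is strictly worse.

Maximum total: $251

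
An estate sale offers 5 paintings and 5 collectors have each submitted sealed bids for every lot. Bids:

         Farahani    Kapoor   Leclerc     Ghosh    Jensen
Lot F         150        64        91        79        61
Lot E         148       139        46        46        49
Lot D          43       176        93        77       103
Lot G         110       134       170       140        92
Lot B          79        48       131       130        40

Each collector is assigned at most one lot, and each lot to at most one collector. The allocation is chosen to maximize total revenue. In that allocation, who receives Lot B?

This is a one-to-one assignment (maximum-weight bipartite matching).
Optimal: Farahani→Lot F ($150), Kapoor→Lot E ($139), Leclerc→Lot G ($170), Ghosh→Lot B ($130), Jensen→Lot D ($103) — total 150+139+170+130+103 = $692.
Row-greedy (each collector in turn takes its best remaining lot) gives $675, worse by 17.
Swapping Kapoor↔Jensen (Kapoor→Lot D $176, Jensen→Lot E $49) loses 17.
Checked against all permutations: $692 is optimal.
Ghosh's own top lot is Lot G ($140), but forcing Ghosh→Lot G and reassigning the rest optimally gives only $663 — worse by 29.

Ghosh receives Lot B.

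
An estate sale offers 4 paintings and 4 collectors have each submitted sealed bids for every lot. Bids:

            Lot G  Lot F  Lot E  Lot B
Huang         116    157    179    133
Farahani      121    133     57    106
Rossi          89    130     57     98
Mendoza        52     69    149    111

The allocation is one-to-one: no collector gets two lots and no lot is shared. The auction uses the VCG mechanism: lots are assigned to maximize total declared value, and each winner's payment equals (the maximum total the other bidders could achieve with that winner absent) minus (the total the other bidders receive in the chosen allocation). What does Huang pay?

Huang pays $38.

Efficient allocation: Huang→Lot E ($179), Farahani→Lot G ($121), Rossi→Lot F ($130), Mendoza→Lot B ($111); total welfare W = $541.
Huang receives Lot E at value $179, so the others get W − 179 = $362.
Without Huang: best allocation of the remaining 3 bidders over all 4 lots is Farahani→Lot G ($121), Rossi→Lot F ($130), Mendoza→Lot E ($149), total $400.
VCG payment = (others' best without Huang) − (others' welfare with Huang) = 400 − 362 = $38.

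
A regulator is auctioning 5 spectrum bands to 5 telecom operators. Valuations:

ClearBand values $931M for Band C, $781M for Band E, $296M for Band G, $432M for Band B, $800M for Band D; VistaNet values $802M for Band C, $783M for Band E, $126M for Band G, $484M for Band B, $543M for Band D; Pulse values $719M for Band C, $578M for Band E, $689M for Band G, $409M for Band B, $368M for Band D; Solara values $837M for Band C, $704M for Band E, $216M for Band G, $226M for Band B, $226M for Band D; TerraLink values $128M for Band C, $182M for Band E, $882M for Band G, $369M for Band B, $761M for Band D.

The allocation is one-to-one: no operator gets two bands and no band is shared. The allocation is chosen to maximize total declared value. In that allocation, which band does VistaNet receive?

VistaNet receives Band E.

Optimal: ClearBand→Band D ($800M), VistaNet→Band E ($783M), Pulse→Band B ($409M), Solara→Band C ($837M), TerraLink→Band G ($882M) — total 800+783+409+837+882 = $3711M.
Max-entry greedy (repeatedly take the single best remaining cell) gives $3231M, worse by 480.
Next-best assignment: ClearBand→Band D, VistaNet→Band C, Pulse→Band B, Solara→Band E, TerraLink→Band G = $3597M.
No other one-to-one assignment exceeds $3711M.
VistaNet's own top band is Band C ($802M), but forcing VistaNet→Band C and reassigning the rest optimally gives only $3597M — worse by 114.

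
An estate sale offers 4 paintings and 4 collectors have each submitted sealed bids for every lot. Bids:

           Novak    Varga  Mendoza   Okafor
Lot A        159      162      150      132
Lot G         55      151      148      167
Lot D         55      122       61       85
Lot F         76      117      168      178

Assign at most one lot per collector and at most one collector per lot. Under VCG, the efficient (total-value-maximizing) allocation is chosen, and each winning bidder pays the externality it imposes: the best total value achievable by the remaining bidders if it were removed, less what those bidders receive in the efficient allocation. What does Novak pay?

Novak pays $40.

Efficient allocation: Novak→Lot A ($159), Varga→Lot D ($122), Mendoza→Lot F ($168), Okafor→Lot G ($167); total welfare W = $616.
Novak receives Lot A at value $159, so the others get W − 159 = $457.
Without Novak: best allocation of the remaining 3 bidders over all 4 lots is Varga→Lot A ($162), Mendoza→Lot F ($168), Okafor→Lot G ($167), total $497.
VCG payment = (others' best without Novak) − (others' welfare with Novak) = 497 − 457 = $40.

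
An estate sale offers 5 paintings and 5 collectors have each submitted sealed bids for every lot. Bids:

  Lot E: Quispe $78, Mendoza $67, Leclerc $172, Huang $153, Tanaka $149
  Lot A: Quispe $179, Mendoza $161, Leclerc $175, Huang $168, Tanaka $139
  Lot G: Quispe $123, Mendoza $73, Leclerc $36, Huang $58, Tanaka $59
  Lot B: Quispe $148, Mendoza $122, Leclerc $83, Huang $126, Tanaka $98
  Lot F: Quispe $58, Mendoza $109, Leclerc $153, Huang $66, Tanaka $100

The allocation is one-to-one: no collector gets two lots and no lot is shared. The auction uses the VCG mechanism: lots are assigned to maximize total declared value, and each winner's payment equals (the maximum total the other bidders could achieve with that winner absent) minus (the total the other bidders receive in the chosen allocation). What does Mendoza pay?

Mendoza pays $25.

Efficient allocation: Quispe→Lot G ($123), Mendoza→Lot B ($122), Leclerc→Lot F ($153), Huang→Lot A ($168), Tanaka→Lot E ($149); total welfare W = $715.
Mendoza receives Lot B at value $122, so the others get W − 122 = $593.
Without Mendoza: best allocation of the remaining 4 bidders over all 5 lots is Quispe→Lot B ($148), Leclerc→Lot F ($153), Huang→Lot A ($168), Tanaka→Lot E ($149), total $618.
VCG payment = (others' best without Mendoza) − (others' welfare with Mendoza) = 618 − 593 = $25.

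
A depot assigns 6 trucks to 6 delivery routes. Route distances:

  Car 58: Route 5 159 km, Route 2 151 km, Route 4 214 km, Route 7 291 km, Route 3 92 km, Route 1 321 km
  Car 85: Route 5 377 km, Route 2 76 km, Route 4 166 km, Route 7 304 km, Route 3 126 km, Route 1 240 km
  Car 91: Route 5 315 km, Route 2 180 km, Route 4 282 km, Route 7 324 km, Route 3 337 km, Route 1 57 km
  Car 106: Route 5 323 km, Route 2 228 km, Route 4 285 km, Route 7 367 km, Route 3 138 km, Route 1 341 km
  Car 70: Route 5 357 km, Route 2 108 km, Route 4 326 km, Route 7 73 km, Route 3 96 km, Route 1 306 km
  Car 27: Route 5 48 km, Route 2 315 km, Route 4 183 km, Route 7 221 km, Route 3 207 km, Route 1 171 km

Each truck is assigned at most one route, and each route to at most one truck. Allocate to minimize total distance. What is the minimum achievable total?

Minimum total: 606 km

This is a one-to-one assignment (minimum-cost bipartite matching).
Optimal: Car 58→Route 4 (214 km), Car 85→Route 2 (76 km), Car 91→Route 1 (57 km), Car 106→Route 3 (138 km), Car 70→Route 7 (73 km), Car 27→Route 5 (48 km) — total 214+76+57+138+73+48 = 606 km.
Min-entry greedy (repeatedly take the single cheapest remaining cell) gives 631 km, worse by 25.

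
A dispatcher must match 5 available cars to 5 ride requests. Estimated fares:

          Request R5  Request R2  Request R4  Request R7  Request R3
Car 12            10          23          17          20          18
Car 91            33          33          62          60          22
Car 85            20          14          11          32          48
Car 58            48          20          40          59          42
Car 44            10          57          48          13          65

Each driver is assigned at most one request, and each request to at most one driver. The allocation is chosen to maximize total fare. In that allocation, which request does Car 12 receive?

Car 12 receives Request R5.

This is a one-to-one assignment (maximum-weight bipartite matching).
Optimal: Car 12→Request R5 ($10), Car 91→Request R4 ($62), Car 85→Request R3 ($48), Car 58→Request R7 ($59), Car 44→Request R2 ($57) — total 10+62+48+59+57 = $236.
Row-greedy (each driver in turn takes its best remaining request) gives $202, worse by 34.
Next-best assignment: Car 12→Request R7, Car 91→Request R4, Car 85→Request R3, Car 58→Request R5, Car 44→Request R2 = $235.
No other one-to-one assignment exceeds $236.
Car 12's own top request is Request R2 ($23), but forcing Car 12→Request R2 and reassigning the rest optimally gives only $230 — worse by 6.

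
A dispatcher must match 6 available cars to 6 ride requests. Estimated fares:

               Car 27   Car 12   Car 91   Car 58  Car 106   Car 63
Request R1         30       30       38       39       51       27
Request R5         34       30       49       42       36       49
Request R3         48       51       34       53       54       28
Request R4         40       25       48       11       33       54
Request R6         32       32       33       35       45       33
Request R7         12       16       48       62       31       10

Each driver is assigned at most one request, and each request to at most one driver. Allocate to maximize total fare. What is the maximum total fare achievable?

Maximum total: $299

Optimal: Car 27→Request R6 ($32), Car 12→Request R3 ($51), Car 91→Request R5 ($49), Car 58→Request R7 ($62), Car 106→Request R1 ($51), Car 63→Request R4 ($54) — total 32+51+49+62+51+54 = $299.
Column-greedy (each request in turn goes to its best remaining driver) gives $255, worse by 44.
Next-best assignment: Car 27→Request R3, Car 12→Request R6, Car 91→Request R5, Car 58→Request R7, Car 106→Request R1, Car 63→Request R4 = $296.
Swapping Car 63↔Car 12 (Car 63→Request R3 $28, Car 12→Request R4 $25) loses 52.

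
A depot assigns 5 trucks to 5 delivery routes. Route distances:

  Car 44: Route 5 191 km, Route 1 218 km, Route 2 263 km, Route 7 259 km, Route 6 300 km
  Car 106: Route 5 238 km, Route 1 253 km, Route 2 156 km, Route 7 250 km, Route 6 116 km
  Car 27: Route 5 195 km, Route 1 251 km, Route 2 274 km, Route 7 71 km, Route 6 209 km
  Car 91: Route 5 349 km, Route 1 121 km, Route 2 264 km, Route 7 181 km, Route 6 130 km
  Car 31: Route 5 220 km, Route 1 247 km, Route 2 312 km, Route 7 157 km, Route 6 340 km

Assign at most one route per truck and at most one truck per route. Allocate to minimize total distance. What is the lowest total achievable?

Minimum total: 791 km

Treat this as an assignment problem: match each truck to one route.
Optimal: Car 44→Route 2 (263 km), Car 106→Route 6 (116 km), Car 27→Route 7 (71 km), Car 91→Route 1 (121 km), Car 31→Route 5 (220 km) — total 263+116+71+121+220 = 791 km.
Min-entry greedy (repeatedly take the single cheapest remaining cell) gives 811 km, worse by 20.
Swapping Car 27↔Car 91 (Car 27→Route 1 251 km, Car 91→Route 7 181 km) adds 240.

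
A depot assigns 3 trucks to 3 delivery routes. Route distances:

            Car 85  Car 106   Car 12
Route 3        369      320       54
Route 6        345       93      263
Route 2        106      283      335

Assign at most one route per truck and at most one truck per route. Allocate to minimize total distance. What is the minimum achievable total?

Optimal: Car 85→Route 2 (106 km), Car 106→Route 6 (93 km), Car 12→Route 3 (54 km) — total 106+93+54 = 253 km.
Checked against all permutations: 253 km is optimal.

Minimum total: 253 km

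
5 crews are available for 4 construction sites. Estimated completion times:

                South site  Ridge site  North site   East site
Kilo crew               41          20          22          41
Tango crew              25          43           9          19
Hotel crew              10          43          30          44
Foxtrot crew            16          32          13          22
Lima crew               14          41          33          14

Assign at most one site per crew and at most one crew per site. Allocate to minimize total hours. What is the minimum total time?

Minimum total: 53 hours

Optimal: Hotel crew→South site (10 hours), Kilo crew→Ridge site (20 hours), Tango crew→North site (9 hours), Lima crew→East site (14 hours) — total 10+20+9+14 = 53 hours.
Row-greedy (each crew in turn takes its cheapest remaining site) gives 61 hours, worse by 8.
Swapping Hotel crew↔Kilo crew (Hotel crew→Ridge site 43 hours, Kilo crew→South site 41 hours) adds 54.
No other one-to-one assignment undercuts 53 hours.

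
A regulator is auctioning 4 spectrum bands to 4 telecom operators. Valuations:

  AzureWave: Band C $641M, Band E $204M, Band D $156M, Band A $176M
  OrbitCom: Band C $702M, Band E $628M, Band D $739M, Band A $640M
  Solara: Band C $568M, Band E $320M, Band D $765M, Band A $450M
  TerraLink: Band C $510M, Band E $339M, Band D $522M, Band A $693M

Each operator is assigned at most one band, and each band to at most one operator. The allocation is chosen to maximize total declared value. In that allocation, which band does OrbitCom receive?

Optimal: AzureWave→Band C ($641M), OrbitCom→Band E ($628M), Solara→Band D ($765M), TerraLink→Band A ($693M) — total 641+628+765+693 = $2727M.
Column-greedy (each band in turn goes to its best remaining operator) gives $1982M, worse by 745.
Swapping OrbitCom↔TerraLink (OrbitCom→Band A $640M, TerraLink→Band E $339M) loses 342.
Every other assignment is strictly worse.
OrbitCom's own top band is Band D ($739M), but forcing OrbitCom→Band D and reassigning the rest optimally gives only $2393M — worse by 334.

OrbitCom receives Band E.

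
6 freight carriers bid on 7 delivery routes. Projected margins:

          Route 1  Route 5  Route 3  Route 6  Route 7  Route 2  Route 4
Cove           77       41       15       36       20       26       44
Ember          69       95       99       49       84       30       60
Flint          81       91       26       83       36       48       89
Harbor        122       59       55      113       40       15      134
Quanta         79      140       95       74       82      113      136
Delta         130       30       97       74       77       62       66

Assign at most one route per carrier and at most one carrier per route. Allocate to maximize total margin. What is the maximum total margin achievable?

Treat this as an assignment problem: match each carrier to one route.
Optimal: Cove→Route 1 ($77k), Ember→Route 7 ($84k), Flint→Route 6 ($83k), Harbor→Route 4 ($134k), Quanta→Route 5 ($140k), Delta→Route 3 ($97k) — total 77+84+83+134+140+97 = $615k.
Max-entry greedy (repeatedly take the single best remaining cell) gives $612k, worse by 3.
Checked against all permutations: $615k is optimal.

Maximum total: $615k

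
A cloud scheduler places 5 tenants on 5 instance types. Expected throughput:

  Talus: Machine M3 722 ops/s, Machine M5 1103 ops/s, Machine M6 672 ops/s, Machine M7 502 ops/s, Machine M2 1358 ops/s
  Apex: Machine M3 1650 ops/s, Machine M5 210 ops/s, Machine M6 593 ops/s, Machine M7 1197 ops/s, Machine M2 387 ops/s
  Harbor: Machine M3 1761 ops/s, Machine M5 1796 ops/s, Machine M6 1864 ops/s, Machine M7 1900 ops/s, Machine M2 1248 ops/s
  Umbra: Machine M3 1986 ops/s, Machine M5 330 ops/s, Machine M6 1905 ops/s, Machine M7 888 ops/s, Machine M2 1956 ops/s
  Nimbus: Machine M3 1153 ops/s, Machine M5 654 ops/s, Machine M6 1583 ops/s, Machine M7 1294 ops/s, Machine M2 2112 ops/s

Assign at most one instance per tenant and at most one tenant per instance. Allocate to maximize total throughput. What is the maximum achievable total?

Optimal: Talus→Machine M5 (1103 ops/s), Apex→Machine M3 (1650 ops/s), Harbor→Machine M7 (1900 ops/s), Umbra→Machine M6 (1905 ops/s), Nimbus→Machine M2 (2112 ops/s) — total 1103+1650+1900+1905+2112 = 8670 ops/s.
Next-best assignment: Talus→Machine M5, Apex→Machine M7, Harbor→Machine M6, Umbra→Machine M3, Nimbus→Machine M2 = 8262 ops/s.

Maximum total: 8670 ops/s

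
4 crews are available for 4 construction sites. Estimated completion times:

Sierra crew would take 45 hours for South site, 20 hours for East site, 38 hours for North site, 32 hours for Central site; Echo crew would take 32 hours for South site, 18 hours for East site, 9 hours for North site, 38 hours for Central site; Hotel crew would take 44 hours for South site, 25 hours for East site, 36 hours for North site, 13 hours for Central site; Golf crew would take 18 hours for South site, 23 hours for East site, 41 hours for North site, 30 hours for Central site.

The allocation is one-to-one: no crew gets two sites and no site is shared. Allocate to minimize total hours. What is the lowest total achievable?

Minimum total: 60 hours

Optimal: Sierra crew→East site (20 hours), Echo crew→North site (9 hours), Hotel crew→Central site (13 hours), Golf crew→South site (18 hours) — total 20+9+13+18 = 60 hours.
Column-greedy (each site in turn goes to its cheapest remaining crew) gives 104 hours, worse by 44.
Next-best assignment: Sierra crew→Central site, Echo crew→North site, Hotel crew→East site, Golf crew→South site = 84 hours.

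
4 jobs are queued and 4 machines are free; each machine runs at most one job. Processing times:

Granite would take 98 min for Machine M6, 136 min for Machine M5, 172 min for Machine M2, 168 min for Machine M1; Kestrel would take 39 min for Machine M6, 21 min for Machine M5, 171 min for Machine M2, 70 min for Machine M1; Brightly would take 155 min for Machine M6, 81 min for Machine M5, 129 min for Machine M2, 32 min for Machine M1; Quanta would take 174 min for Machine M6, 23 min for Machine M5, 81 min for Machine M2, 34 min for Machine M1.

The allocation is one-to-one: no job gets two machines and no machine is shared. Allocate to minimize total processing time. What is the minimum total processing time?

Min total: 232 min

Optimal: Granite→Machine M6 (98 min), Kestrel→Machine M5 (21 min), Brightly→Machine M1 (32 min), Quanta→Machine M2 (81 min) — total 98+21+32+81 = 232 min.
Next-best assignment: Granite→Machine M2, Kestrel→Machine M6, Brightly→Machine M1, Quanta→Machine M5 = 266 min.
Swapping Kestrel↔Granite (Kestrel→Machine M6 39 min, Granite→Machine M5 136 min) adds 56.
Every other assignment is strictly worse.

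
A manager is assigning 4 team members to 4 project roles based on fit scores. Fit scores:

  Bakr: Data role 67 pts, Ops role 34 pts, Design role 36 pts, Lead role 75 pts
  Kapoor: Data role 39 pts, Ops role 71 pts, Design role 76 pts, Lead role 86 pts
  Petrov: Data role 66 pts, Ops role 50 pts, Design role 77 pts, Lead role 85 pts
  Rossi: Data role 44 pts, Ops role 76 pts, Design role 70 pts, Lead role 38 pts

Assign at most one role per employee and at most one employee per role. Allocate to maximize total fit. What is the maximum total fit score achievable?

Optimal: Bakr→Data role (67 pts), Kapoor→Lead role (86 pts), Petrov→Design role (77 pts), Rossi→Ops role (76 pts) — total 67+86+77+76 = 306 pts.
No other one-to-one assignment exceeds 306 pts.

Maximum total: 306 pts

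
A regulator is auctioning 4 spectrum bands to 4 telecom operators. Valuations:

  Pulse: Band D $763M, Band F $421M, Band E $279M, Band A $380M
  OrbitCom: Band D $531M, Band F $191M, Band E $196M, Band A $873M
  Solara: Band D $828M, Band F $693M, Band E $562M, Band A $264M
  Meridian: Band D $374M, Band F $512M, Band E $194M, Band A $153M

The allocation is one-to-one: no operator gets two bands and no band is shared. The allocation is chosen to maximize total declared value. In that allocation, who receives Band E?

Solara receives Band E.

Optimal: Pulse→Band D ($763M), OrbitCom→Band A ($873M), Solara→Band E ($562M), Meridian→Band F ($512M) — total 763+873+562+512 = $2710M.
Next-best assignment: Pulse→Band D, OrbitCom→Band A, Solara→Band F, Meridian→Band E = $2523M.
Solara's own top band is Band D ($828M), but forcing Solara→Band D and reassigning the rest optimally gives only $2492M — worse by 218.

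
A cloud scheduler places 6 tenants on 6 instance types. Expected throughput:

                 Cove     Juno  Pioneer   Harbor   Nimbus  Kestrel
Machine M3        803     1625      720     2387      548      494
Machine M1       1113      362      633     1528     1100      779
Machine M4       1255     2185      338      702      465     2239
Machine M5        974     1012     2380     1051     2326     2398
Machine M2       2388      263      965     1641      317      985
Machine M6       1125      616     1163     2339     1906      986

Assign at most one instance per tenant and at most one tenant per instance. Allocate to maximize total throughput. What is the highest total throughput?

Max total: 12071 ops/s

This is a one-to-one assignment (maximum-weight bipartite matching).
Optimal: Cove→Machine M2 (2388 ops/s), Juno→Machine M3 (1625 ops/s), Pioneer→Machine M5 (2380 ops/s), Harbor→Machine M6 (2339 ops/s), Nimbus→Machine M1 (1100 ops/s), Kestrel→Machine M4 (2239 ops/s) — total 2388+1625+2380+2339+1100+2239 = 12071 ops/s.
Max-entry greedy (repeatedly take the single best remaining cell) gives 11897 ops/s, worse by 174.
Next-best assignment: Cove→Machine M2, Juno→Machine M3, Pioneer→Machine M5, Harbor→Machine M1, Nimbus→Machine M6, Kestrel→Machine M4 = 12066 ops/s.
No other one-to-one assignment exceeds 12071 ops/s.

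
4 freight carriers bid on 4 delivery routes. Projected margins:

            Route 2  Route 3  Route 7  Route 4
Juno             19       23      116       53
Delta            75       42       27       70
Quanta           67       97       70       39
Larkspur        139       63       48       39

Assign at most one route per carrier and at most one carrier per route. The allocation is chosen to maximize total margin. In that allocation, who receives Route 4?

Delta receives Route 4.

Optimal: Juno→Route 7 ($116k), Delta→Route 4 ($70k), Quanta→Route 3 ($97k), Larkspur→Route 2 ($139k) — total 116+70+97+139 = $422k.
Row-greedy (each carrier in turn takes its best remaining route) gives $327k, worse by 95.
Next-best assignment: Juno→Route 7, Delta→Route 3, Quanta→Route 4, Larkspur→Route 2 = $336k.
Delta's own top route is Route 2 ($75k), but forcing Delta→Route 2 and reassigning the rest optimally gives only $327k — worse by 95.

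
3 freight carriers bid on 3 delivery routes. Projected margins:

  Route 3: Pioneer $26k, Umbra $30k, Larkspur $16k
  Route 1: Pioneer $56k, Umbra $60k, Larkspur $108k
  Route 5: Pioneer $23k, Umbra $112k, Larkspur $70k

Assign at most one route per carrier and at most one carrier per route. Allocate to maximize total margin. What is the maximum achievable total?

Maximum total: $246k

Optimal: Pioneer→Route 3 ($26k), Umbra→Route 5 ($112k), Larkspur→Route 1 ($108k) — total 26+112+108 = $246k.
Swapping Pioneer↔Larkspur (Pioneer→Route 1 $56k, Larkspur→Route 3 $16k) loses 62.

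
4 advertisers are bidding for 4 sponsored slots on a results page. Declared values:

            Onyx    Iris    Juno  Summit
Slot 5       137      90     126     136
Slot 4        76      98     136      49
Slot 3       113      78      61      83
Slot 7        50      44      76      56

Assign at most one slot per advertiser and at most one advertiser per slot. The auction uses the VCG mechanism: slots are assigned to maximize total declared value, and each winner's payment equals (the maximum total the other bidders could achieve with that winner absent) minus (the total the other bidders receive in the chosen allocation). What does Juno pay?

Efficient allocation: Onyx→Slot 3 ($113), Iris→Slot 7 ($44), Juno→Slot 4 ($136), Summit→Slot 5 ($136); total welfare W = $429.
Juno receives Slot 4 at value $136, so the others get W − 136 = $293.
Without Juno: best allocation of the remaining 3 bidders over all 4 slots is Onyx→Slot 3 ($113), Iris→Slot 4 ($98), Summit→Slot 5 ($136), total $347.
VCG payment = (others' best without Juno) − (others' welfare with Juno) = 347 − 293 = $54.

Juno pays $54.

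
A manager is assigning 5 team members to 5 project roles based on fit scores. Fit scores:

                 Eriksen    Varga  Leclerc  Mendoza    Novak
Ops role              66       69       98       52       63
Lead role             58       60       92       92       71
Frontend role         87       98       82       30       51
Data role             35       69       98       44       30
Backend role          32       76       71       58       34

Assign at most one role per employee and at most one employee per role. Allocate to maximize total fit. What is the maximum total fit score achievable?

Optimal: Eriksen→Frontend role (87 pts), Varga→Backend role (76 pts), Leclerc→Data role (98 pts), Mendoza→Lead role (92 pts), Novak→Ops role (63 pts) — total 87+76+98+92+63 = 416 pts.
Column-greedy (each role in turn goes to its best remaining employee) gives 357 pts, worse by 59.
Next-best assignment: Eriksen→Ops role, Varga→Frontend role, Leclerc→Data role, Mendoza→Backend role, Novak→Lead role = 391 pts.
No other one-to-one assignment exceeds 416 pts.

Max total: 416 pts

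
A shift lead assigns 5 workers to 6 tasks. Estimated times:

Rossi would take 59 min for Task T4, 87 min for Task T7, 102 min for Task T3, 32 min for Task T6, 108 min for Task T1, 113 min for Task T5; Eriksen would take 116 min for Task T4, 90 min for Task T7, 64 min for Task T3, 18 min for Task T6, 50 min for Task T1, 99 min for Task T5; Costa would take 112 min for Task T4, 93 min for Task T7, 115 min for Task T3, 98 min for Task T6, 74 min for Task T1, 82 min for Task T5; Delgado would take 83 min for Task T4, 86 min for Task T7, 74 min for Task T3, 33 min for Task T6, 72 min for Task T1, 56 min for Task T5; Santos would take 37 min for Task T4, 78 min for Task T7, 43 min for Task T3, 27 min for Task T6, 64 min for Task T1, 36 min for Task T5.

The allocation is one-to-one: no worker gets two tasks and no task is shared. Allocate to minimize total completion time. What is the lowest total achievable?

Min total: 250 min

This is a one-to-one assignment (minimum-cost bipartite matching).
Optimal: Rossi→Task T4 (59 min), Eriksen→Task T6 (18 min), Costa→Task T1 (74 min), Delgado→Task T5 (56 min), Santos→Task T3 (43 min) — total 59+18+74+56+43 = 250 min.
Row-greedy (each worker in turn takes its cheapest remaining task) gives 275 min, worse by 25.
Next-best assignment: Rossi→Task T4, Eriksen→Task T6, Costa→Task T1, Delgado→Task T3, Santos→Task T5 = 261 min.
Swapping Eriksen↔Delgado (Eriksen→Task T5 99 min, Delgado→Task T6 33 min) adds 58.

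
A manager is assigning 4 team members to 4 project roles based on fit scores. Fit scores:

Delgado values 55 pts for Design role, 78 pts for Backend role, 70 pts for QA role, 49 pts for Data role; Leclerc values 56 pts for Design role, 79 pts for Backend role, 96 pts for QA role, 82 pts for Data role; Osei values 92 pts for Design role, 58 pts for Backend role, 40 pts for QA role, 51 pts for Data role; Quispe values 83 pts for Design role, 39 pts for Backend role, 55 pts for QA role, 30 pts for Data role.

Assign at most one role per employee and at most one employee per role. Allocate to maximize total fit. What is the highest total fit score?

Maximum total: 308 pts

Treat this as an assignment problem: match each employee to one role.
Optimal: Delgado→Backend role (78 pts), Leclerc→QA role (96 pts), Osei→Data role (51 pts), Quispe→Design role (83 pts) — total 78+96+51+83 = 308 pts.
Column-greedy (each role in turn goes to its best remaining employee) gives 271 pts, worse by 37.
Swapping Osei↔Quispe (Osei→Design role 92 pts, Quispe→Data role 30 pts) loses 12.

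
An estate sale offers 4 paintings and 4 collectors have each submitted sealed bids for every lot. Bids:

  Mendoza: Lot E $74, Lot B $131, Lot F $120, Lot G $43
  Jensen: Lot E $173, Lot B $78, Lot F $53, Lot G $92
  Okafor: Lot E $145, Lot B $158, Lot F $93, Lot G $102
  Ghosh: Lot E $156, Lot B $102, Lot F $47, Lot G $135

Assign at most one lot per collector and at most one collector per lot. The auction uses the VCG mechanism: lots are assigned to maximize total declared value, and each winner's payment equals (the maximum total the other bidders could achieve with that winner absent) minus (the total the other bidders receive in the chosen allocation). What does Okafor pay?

Okafor pays $11.

Efficient allocation: Mendoza→Lot F ($120), Jensen→Lot E ($173), Okafor→Lot B ($158), Ghosh→Lot G ($135); total welfare W = $586.
Okafor receives Lot B at value $158, so the others get W − 158 = $428.
Without Okafor: best allocation of the remaining 3 bidders over all 4 lots is Mendoza→Lot B ($131), Jensen→Lot E ($173), Ghosh→Lot G ($135), total $439.
VCG payment = (others' best without Okafor) − (others' welfare with Okafor) = 439 − 428 = $11.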